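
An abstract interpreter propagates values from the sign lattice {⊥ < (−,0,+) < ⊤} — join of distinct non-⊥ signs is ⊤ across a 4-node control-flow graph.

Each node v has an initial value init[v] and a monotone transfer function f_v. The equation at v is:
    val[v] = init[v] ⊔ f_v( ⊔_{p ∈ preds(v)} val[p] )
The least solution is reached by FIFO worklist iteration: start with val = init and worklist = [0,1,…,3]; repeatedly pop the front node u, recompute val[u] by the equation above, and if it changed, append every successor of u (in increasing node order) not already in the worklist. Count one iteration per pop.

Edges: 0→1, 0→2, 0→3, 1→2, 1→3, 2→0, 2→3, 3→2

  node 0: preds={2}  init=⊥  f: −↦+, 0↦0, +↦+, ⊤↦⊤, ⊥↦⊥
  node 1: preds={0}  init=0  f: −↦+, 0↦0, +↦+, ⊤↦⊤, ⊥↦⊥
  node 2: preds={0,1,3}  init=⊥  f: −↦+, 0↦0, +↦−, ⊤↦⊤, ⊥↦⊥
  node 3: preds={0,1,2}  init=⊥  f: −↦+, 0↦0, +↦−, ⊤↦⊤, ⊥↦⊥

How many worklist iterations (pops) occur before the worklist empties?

8

Iteration log — 8 steps:
  step 1. node 0  ⊔preds=⊥  new=⊥  stable
  step 2. node 1  ⊔preds=⊥  new=0  stable
  step 3. node 2  ⊔preds=0  new=0  old=⊥  +wl: 0
  step 4. node 3  ⊔preds=0  new=0  old=⊥  +wl: 2
  step 5. node 0  ⊔preds=0  new=0  old=⊥  +wl: 1,3
  step 6. node 2  ⊔preds=0  new=0  stable
  step 7. node 1  ⊔preds=0  new=0  stable
  step 8. node 3  ⊔preds=0  new=0  stable

Least fixpoint reached:
  node 0: 0
  node 1: 0
  node 2: 0
  node 3: 0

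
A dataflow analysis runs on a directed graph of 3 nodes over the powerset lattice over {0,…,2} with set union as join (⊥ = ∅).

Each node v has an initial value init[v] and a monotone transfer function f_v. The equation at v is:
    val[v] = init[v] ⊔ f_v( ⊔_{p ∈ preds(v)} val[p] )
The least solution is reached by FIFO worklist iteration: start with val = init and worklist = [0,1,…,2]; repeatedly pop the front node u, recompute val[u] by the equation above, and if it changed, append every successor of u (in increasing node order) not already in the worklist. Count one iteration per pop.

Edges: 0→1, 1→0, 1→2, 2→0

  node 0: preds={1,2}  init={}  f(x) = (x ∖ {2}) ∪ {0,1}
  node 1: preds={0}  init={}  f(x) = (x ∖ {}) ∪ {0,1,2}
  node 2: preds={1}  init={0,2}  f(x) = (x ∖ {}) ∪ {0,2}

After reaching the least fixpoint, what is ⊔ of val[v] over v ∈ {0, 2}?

{0,1,2}

Trace (4 dequeues):
  [1] u=0 | in {0,2} | out {0,1} | prev {} | push {}
  [2] u=1 | in {0,1} | out {0,1,2} | prev {} | push {0}
  [3] u=2 | in {0,1,2} | out {0,1,2} | prev {0,2} | push {}
  [4] u=0 | in {0,1,2} | out {0,1} | ==

Converged values:
  [0] {0,1}
  [1] {0,1,2}
  [2] {0,1,2}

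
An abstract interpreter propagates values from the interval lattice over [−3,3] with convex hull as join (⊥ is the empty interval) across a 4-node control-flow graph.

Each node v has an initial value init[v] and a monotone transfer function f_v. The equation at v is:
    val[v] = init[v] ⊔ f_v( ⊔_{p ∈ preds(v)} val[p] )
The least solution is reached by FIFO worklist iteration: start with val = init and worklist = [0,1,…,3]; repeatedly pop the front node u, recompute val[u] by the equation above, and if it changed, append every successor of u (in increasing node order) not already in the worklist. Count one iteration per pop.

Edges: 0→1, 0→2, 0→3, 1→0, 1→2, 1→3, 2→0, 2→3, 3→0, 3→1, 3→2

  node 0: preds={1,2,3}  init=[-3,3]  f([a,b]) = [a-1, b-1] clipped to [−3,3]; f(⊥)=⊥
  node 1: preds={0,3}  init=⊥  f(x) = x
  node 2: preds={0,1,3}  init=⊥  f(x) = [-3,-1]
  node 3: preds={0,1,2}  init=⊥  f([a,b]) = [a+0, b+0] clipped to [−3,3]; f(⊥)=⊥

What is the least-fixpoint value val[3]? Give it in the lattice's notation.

[-3,3]

Worklist (7 pops):
  #1 pop 0: in=⊥ → [-3,3] (no change)
  #2 pop 1: in=[-3,3] → [-3,3] (was ⊥); enqueue [0]
  #3 pop 2: in=[-3,3] → [-3,-1] (was ⊥); enqueue []
  #4 pop 3: in=[-3,3] → [-3,3] (was ⊥); enqueue [1,2]
  #5 pop 0: in=[-3,3] → [-3,3] (no change)
  #6 pop 1: in=[-3,3] → [-3,3] (no change)
  #7 pop 2: in=[-3,3] → [-3,-1] (no change)

Fixpoint:
  val[0] = [-3,3]
  val[1] = [-3,3]
  val[2] = [-3,-1]
  val[3] = [-3,3]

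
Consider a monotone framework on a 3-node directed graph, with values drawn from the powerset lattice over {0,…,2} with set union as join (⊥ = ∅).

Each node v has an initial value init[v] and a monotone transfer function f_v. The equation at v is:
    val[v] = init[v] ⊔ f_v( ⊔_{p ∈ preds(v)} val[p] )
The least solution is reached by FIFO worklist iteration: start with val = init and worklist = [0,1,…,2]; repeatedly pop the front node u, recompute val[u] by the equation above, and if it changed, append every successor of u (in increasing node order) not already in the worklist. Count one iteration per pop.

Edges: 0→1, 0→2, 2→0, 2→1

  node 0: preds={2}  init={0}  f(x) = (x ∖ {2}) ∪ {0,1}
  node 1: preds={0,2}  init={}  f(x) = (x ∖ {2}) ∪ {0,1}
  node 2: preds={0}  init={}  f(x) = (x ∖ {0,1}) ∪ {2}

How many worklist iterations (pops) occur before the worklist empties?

5

Iteration log — 5 steps:
  step 1. node 0  ⊔preds={}  new={0,1}  old={0}  +wl: 
  step 2. node 1  ⊔preds={0,1}  new={0,1}  old={}  +wl: 
  step 3. node 2  ⊔preds={0,1}  new={2}  old={}  +wl: 0,1
  step 4. node 0  ⊔preds={2}  new={0,1}  stable
  step 5. node 1  ⊔preds={0,1,2}  new={0,1}  stable

Least fixpoint reached:
  node 0: {0,1}
  node 1: {0,1}
  node 2: {2}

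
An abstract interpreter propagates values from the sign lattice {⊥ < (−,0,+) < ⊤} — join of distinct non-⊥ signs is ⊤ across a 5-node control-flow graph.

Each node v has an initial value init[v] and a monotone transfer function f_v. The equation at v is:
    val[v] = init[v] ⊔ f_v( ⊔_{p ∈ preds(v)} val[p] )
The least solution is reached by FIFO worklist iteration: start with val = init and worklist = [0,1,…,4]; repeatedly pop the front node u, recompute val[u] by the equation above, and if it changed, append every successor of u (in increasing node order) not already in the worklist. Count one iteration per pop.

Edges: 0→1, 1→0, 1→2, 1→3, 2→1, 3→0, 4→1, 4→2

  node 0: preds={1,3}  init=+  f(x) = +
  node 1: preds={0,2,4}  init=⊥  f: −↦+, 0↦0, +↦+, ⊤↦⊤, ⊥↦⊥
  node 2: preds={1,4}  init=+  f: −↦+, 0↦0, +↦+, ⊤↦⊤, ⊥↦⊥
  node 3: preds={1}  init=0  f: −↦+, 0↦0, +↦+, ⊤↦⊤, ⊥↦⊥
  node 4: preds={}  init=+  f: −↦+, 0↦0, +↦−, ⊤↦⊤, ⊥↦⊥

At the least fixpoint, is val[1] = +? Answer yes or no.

Trace (6 dequeues):
  [1] u=0 | in 0 | out + | ==
  [2] u=1 | in + | out + | prev ⊥ | push {0}
  [3] u=2 | in + | out + | ==
  [4] u=3 | in + | out ⊤ | prev 0 | push {}
  [5] u=4 | in ⊥ | out + | ==
  [6] u=0 | in ⊤ | out + | ==

Converged values:
  [0] +
  [1] +
  [2] +
  [3] ⊤
  [4] +

yes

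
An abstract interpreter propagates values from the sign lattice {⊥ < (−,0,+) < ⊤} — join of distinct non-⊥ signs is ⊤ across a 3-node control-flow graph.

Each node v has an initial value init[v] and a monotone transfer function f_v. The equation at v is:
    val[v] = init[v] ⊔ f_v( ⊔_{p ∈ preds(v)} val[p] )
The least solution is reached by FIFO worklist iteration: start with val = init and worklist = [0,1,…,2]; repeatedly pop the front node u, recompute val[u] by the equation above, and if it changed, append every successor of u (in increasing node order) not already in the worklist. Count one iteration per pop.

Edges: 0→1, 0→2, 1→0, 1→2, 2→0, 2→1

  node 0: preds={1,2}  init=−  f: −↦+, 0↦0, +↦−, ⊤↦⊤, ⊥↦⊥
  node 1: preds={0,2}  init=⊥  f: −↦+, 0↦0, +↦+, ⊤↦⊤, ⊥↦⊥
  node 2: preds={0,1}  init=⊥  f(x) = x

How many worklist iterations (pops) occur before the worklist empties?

Worklist (7 pops):
  #1 pop 0: in=⊥ → − (no change)
  #2 pop 1: in=− → + (was ⊥); enqueue [0]
  #3 pop 2: in=⊤ → ⊤ (was ⊥); enqueue [1]
  #4 pop 0: in=⊤ → ⊤ (was −); enqueue [2]
  #5 pop 1: in=⊤ → ⊤ (was +); enqueue [0]
  #6 pop 2: in=⊤ → ⊤ (no change)
  #7 pop 0: in=⊤ → ⊤ (no change)

Fixpoint:
  val[0] = ⊤
  val[1] = ⊤
  val[2] = ⊤

7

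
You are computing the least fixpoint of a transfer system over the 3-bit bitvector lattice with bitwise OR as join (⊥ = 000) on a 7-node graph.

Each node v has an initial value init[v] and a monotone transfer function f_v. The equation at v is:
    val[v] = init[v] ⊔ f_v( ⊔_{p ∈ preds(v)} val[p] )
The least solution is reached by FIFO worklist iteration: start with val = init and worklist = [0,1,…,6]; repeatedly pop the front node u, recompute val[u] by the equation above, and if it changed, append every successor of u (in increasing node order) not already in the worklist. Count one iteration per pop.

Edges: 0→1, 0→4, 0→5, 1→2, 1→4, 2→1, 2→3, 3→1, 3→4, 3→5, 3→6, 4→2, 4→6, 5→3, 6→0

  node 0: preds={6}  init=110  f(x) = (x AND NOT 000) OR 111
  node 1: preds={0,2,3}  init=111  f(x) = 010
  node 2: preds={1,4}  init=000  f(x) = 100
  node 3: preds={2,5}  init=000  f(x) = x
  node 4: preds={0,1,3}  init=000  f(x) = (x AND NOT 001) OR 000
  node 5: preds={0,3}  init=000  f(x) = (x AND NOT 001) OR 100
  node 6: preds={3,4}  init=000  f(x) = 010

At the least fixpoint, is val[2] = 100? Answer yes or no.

Trace (15 dequeues):
  [1] u=0 | in 000 | out 111 | prev 110 | push {}
  [2] u=1 | in 111 | out 111 | ==
  [3] u=2 | in 111 | out 100 | prev 000 | push {1}
  [4] u=3 | in 100 | out 100 | prev 000 | push {}
  [5] u=4 | in 111 | out 110 | prev 000 | push {2}
  [6] u=5 | in 111 | out 110 | prev 000 | push {3}
  [7] u=6 | in 110 | out 010 | prev 000 | push {0}
  [8] u=1 | in 111 | out 111 | ==
  [9] u=2 | in 111 | out 100 | ==
  [10] u=3 | in 110 | out 110 | prev 100 | push {1,4,5,6}
  [11] u=0 | in 010 | out 111 | ==
  [12] u=1 | in 111 | out 111 | ==
  [13] u=4 | in 111 | out 110 | ==
  [14] u=5 | in 111 | out 110 | ==
  [15] u=6 | in 110 | out 010 | ==

Converged values:
  [0] 111
  [1] 111
  [2] 100
  [3] 110
  [4] 110
  [5] 110
  [6] 010

yes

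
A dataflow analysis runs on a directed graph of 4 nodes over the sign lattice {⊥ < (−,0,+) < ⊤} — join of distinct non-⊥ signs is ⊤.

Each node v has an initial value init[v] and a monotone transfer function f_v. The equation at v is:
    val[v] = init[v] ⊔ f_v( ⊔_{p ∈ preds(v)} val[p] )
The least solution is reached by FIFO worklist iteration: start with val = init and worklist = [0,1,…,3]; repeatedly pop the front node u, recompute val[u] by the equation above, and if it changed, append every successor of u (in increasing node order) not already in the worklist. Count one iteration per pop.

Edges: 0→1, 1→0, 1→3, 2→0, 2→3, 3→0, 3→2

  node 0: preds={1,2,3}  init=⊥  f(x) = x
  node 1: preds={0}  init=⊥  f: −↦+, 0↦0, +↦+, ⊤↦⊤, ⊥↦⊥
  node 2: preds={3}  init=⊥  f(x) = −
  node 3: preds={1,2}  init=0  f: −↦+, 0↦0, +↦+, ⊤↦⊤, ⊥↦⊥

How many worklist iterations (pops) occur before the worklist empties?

Trace (9 dequeues):
  [1] u=0 | in 0 | out 0 | prev ⊥ | push {}
  [2] u=1 | in 0 | out 0 | prev ⊥ | push {0}
  [3] u=2 | in 0 | out − | prev ⊥ | push {}
  [4] u=3 | in ⊤ | out ⊤ | prev 0 | push {2}
  [5] u=0 | in ⊤ | out ⊤ | prev 0 | push {1}
  [6] u=2 | in ⊤ | out − | ==
  [7] u=1 | in ⊤ | out ⊤ | prev 0 | push {0,3}
  [8] u=0 | in ⊤ | out ⊤ | ==
  [9] u=3 | in ⊤ | out ⊤ | ==

Converged values:
  [0] ⊤
  [1] ⊤
  [2] −
  [3] ⊤

9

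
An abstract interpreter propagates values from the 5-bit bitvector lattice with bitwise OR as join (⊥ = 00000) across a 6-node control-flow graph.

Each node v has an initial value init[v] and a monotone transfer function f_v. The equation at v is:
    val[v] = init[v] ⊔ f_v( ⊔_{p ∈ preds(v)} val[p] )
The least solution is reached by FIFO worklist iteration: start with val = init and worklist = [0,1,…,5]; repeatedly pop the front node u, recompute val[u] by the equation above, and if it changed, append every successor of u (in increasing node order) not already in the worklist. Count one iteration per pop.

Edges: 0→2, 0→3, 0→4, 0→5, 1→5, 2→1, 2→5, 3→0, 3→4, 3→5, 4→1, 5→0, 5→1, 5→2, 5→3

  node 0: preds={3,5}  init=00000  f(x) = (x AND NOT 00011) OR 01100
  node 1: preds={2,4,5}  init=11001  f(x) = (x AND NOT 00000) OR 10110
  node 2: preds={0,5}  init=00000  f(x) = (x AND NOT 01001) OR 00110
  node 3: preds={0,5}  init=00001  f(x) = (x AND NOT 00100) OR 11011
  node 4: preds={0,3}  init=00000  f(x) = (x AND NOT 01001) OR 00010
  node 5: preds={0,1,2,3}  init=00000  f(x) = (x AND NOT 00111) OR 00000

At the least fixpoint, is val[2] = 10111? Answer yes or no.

no

Trace (13 dequeues):
  [1] u=0 | in 00001 | out 01100 | prev 00000 | push {}
  [2] u=1 | in 00000 | out 11111 | prev 11001 | push {}
  [3] u=2 | in 01100 | out 00110 | prev 00000 | push {1}
  [4] u=3 | in 01100 | out 11011 | prev 00001 | push {0}
  [5] u=4 | in 11111 | out 10110 | prev 00000 | push {}
  [6] u=5 | in 11111 | out 11000 | prev 00000 | push {2,3}
  [7] u=1 | in 11110 | out 11111 | ==
  [8] u=0 | in 11011 | out 11100 | prev 01100 | push {4,5}
  [9] u=2 | in 11100 | out 10110 | prev 00110 | push {1}
  [10] u=3 | in 11100 | out 11011 | ==
  [11] u=4 | in 11111 | out 10110 | ==
  [12] u=5 | in 11111 | out 11000 | ==
  [13] u=1 | in 11110 | out 11111 | ==

Converged values:
  [0] 11100
  [1] 11111
  [2] 10110
  [3] 11011
  [4] 10110
  [5] 11000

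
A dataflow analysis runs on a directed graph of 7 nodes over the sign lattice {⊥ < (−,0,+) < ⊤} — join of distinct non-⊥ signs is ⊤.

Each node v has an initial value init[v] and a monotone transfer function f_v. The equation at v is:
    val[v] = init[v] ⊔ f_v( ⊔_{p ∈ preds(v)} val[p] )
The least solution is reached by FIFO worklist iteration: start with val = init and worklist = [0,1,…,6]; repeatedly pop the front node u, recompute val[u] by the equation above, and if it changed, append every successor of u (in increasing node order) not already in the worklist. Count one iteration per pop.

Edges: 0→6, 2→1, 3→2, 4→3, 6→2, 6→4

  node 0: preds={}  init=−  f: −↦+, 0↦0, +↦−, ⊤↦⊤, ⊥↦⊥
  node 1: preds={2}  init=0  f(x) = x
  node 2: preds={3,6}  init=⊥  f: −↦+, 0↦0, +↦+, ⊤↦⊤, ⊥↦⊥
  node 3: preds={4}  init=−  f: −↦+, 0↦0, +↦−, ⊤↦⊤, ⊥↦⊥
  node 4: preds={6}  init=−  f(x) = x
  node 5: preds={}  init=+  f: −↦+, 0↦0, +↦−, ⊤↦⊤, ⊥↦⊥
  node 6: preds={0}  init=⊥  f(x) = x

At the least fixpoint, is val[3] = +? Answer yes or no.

no

Iteration log — 11 steps:
  step 1. node 0  ⊔preds=⊥  new=−  stable
  step 2. node 1  ⊔preds=⊥  new=0  stable
  step 3. node 2  ⊔preds=−  new=+  old=⊥  +wl: 1
  step 4. node 3  ⊔preds=−  new=⊤  old=−  +wl: 2
  step 5. node 4  ⊔preds=⊥  new=−  stable
  step 6. node 5  ⊔preds=⊥  new=+  stable
  step 7. node 6  ⊔preds=−  new=−  old=⊥  +wl: 4
  step 8. node 1  ⊔preds=+  new=⊤  old=0  +wl: 
  step 9. node 2  ⊔preds=⊤  new=⊤  old=+  +wl: 1
  step 10. node 4  ⊔preds=−  new=−  stable
  step 11. node 1  ⊔preds=⊤  new=⊤  stable

Least fixpoint reached:
  node 0: −
  node 1: ⊤
  node 2: ⊤
  node 3: ⊤
  node 4: −
  node 5: +
  node 6: −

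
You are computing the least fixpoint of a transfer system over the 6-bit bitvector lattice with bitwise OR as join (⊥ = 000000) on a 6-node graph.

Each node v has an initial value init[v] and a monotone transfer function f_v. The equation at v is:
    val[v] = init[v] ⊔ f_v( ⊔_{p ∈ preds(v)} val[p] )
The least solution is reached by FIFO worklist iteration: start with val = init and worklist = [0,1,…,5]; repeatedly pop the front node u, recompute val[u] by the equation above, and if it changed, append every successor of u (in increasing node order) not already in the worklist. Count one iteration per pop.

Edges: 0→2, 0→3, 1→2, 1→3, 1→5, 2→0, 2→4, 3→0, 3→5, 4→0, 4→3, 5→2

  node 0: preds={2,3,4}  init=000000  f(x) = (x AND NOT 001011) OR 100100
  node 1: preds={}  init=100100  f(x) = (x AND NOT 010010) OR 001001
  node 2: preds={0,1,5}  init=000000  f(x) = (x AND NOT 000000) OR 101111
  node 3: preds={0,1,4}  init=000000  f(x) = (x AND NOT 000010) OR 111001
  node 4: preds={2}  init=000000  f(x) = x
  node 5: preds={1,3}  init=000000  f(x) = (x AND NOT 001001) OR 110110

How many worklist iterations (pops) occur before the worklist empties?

Trace (13 dequeues):
  [1] u=0 | in 000000 | out 100100 | prev 000000 | push {}
  [2] u=1 | in 000000 | out 101101 | prev 100100 | push {}
  [3] u=2 | in 101101 | out 101111 | prev 000000 | push {0}
  [4] u=3 | in 101101 | out 111101 | prev 000000 | push {}
  [5] u=4 | in 101111 | out 101111 | prev 000000 | push {3}
  [6] u=5 | in 111101 | out 110110 | prev 000000 | push {2}
  [7] u=0 | in 111111 | out 110100 | prev 100100 | push {}
  [8] u=3 | in 111111 | out 111101 | ==
  [9] u=2 | in 111111 | out 111111 | prev 101111 | push {0,4}
  [10] u=0 | in 111111 | out 110100 | ==
  [11] u=4 | in 111111 | out 111111 | prev 101111 | push {0,3}
  [12] u=0 | in 111111 | out 110100 | ==
  [13] u=3 | in 111111 | out 111101 | ==

Converged values:
  [0] 110100
  [1] 101101
  [2] 111111
  [3] 111101
  [4] 111111
  [5] 110110

13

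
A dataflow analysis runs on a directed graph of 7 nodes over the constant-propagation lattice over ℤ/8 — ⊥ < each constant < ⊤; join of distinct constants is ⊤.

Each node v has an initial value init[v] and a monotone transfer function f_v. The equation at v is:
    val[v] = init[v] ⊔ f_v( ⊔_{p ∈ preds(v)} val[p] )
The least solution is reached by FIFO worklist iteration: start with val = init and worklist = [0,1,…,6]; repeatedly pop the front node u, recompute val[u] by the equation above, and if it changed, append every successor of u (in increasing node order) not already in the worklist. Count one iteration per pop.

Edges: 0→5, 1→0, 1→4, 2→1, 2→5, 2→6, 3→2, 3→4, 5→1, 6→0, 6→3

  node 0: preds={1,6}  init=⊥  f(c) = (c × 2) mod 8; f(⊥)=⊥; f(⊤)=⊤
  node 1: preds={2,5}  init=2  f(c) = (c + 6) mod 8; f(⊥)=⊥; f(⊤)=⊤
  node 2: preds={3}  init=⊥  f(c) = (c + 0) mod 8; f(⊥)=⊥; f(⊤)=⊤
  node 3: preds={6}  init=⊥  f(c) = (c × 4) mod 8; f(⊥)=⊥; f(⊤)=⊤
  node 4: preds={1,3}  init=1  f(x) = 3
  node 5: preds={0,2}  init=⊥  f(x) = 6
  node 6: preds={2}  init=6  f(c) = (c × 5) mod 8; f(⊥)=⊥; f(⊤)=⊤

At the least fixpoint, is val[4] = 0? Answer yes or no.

no

Worklist (19 pops):
  #1 pop 0: in=⊤ → ⊤ (was ⊥); enqueue []
  #2 pop 1: in=⊥ → 2 (no change)
  #3 pop 2: in=⊥ → ⊥ (no change)
  #4 pop 3: in=6 → 0 (was ⊥); enqueue [2]
  #5 pop 4: in=⊤ → ⊤ (was 1); enqueue []
  #6 pop 5: in=⊤ → 6 (was ⊥); enqueue [1]
  #7 pop 6: in=⊥ → 6 (no change)
  #8 pop 2: in=0 → 0 (was ⊥); enqueue [5,6]
  #9 pop 1: in=⊤ → ⊤ (was 2); enqueue [0,4]
  #10 pop 5: in=⊤ → 6 (no change)
  #11 pop 6: in=0 → ⊤ (was 6); enqueue [3]
  #12 pop 0: in=⊤ → ⊤ (no change)
  #13 pop 4: in=⊤ → ⊤ (no change)
  #14 pop 3: in=⊤ → ⊤ (was 0); enqueue [2,4]
  #15 pop 2: in=⊤ → ⊤ (was 0); enqueue [1,5,6]
  #16 pop 4: in=⊤ → ⊤ (no change)
  #17 pop 1: in=⊤ → ⊤ (no change)
  #18 pop 5: in=⊤ → 6 (no change)
  #19 pop 6: in=⊤ → ⊤ (no change)

Fixpoint:
  val[0] = ⊤
  val[1] = ⊤
  val[2] = ⊤
  val[3] = ⊤
  val[4] = ⊤
  val[5] = 6
  val[6] = ⊤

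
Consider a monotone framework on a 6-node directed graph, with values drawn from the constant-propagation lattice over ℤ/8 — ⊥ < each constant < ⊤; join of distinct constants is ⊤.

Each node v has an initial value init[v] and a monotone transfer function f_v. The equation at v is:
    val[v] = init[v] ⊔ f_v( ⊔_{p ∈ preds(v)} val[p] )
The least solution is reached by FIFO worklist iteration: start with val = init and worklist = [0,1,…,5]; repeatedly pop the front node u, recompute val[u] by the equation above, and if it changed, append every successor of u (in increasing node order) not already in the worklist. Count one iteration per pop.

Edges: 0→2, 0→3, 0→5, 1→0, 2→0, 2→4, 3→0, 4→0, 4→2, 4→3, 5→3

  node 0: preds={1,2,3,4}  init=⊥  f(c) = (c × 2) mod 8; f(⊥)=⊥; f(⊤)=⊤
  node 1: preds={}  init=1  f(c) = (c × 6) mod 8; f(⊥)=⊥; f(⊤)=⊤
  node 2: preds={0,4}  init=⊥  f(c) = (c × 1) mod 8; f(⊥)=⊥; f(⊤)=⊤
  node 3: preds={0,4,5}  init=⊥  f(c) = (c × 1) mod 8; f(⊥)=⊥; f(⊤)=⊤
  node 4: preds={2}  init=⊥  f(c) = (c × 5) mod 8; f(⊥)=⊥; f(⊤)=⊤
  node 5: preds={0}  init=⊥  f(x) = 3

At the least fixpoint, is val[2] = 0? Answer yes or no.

no

Worklist (15 pops):
  #1 pop 0: in=1 → 2 (was ⊥); enqueue []
  #2 pop 1: in=⊥ → 1 (no change)
  #3 pop 2: in=2 → 2 (was ⊥); enqueue [0]
  #4 pop 3: in=2 → 2 (was ⊥); enqueue []
  #5 pop 4: in=2 → 2 (was ⊥); enqueue [2,3]
  #6 pop 5: in=2 → 3 (was ⊥); enqueue []
  #7 pop 0: in=⊤ → ⊤ (was 2); enqueue [5]
  #8 pop 2: in=⊤ → ⊤ (was 2); enqueue [0,4]
  #9 pop 3: in=⊤ → ⊤ (was 2); enqueue []
  #10 pop 5: in=⊤ → 3 (no change)
  #11 pop 0: in=⊤ → ⊤ (no change)
  #12 pop 4: in=⊤ → ⊤ (was 2); enqueue [0,2,3]
  #13 pop 0: in=⊤ → ⊤ (no change)
  #14 pop 2: in=⊤ → ⊤ (no change)
  #15 pop 3: in=⊤ → ⊤ (no change)

Fixpoint:
  val[0] = ⊤
  val[1] = 1
  val[2] = ⊤
  val[3] = ⊤
  val[4] = ⊤
  val[5] = 3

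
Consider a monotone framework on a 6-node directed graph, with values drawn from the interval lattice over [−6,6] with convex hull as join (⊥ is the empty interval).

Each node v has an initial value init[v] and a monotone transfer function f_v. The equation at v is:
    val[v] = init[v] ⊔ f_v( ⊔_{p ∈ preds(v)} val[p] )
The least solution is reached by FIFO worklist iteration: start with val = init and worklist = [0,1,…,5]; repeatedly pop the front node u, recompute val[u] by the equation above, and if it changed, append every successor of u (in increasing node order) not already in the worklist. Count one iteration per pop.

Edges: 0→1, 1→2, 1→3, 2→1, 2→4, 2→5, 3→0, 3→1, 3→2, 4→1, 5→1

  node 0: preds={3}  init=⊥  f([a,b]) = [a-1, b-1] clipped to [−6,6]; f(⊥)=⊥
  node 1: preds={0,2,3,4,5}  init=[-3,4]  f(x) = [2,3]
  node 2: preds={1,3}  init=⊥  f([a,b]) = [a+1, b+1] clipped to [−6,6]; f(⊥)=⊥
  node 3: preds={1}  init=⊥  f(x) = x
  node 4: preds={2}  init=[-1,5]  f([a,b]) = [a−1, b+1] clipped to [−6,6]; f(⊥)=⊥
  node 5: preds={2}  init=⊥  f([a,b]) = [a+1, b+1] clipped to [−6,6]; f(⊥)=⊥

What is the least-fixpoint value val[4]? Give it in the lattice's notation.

[-3,6]

Trace (10 dequeues):
  [1] u=0 | in ⊥ | out ⊥ | ==
  [2] u=1 | in [-1,5] | out [-3,4] | ==
  [3] u=2 | in [-3,4] | out [-2,5] | prev ⊥ | push {1}
  [4] u=3 | in [-3,4] | out [-3,4] | prev ⊥ | push {0,2}
  [5] u=4 | in [-2,5] | out [-3,6] | prev [-1,5] | push {}
  [6] u=5 | in [-2,5] | out [-1,6] | prev ⊥ | push {}
  [7] u=1 | in [-3,6] | out [-3,4] | ==
  [8] u=0 | in [-3,4] | out [-4,3] | prev ⊥ | push {1}
  [9] u=2 | in [-3,4] | out [-2,5] | ==
  [10] u=1 | in [-4,6] | out [-3,4] | ==

Converged values:
  [0] [-4,3]
  [1] [-3,4]
  [2] [-2,5]
  [3] [-3,4]
  [4] [-3,6]
  [5] [-1,6]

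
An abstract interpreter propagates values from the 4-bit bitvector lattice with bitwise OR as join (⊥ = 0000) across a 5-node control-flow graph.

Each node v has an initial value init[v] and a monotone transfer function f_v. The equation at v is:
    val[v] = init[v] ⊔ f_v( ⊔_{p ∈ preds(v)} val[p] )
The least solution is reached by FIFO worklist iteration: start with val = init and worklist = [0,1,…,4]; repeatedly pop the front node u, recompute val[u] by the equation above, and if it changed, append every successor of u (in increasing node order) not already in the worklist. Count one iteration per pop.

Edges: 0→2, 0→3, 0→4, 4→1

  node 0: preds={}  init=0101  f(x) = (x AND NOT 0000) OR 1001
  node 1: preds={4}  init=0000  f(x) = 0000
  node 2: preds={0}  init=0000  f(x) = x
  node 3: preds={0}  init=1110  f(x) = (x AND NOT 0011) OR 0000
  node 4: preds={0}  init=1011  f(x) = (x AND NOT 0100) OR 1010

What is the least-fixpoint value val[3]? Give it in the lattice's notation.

Worklist (5 pops):
  #1 pop 0: in=0000 → 1101 (was 0101); enqueue []
  #2 pop 1: in=1011 → 0000 (no change)
  #3 pop 2: in=1101 → 1101 (was 0000); enqueue []
  #4 pop 3: in=1101 → 1110 (no change)
  #5 pop 4: in=1101 → 1011 (no change)

Fixpoint:
  val[0] = 1101
  val[1] = 0000
  val[2] = 1101
  val[3] = 1110
  val[4] = 1011

1110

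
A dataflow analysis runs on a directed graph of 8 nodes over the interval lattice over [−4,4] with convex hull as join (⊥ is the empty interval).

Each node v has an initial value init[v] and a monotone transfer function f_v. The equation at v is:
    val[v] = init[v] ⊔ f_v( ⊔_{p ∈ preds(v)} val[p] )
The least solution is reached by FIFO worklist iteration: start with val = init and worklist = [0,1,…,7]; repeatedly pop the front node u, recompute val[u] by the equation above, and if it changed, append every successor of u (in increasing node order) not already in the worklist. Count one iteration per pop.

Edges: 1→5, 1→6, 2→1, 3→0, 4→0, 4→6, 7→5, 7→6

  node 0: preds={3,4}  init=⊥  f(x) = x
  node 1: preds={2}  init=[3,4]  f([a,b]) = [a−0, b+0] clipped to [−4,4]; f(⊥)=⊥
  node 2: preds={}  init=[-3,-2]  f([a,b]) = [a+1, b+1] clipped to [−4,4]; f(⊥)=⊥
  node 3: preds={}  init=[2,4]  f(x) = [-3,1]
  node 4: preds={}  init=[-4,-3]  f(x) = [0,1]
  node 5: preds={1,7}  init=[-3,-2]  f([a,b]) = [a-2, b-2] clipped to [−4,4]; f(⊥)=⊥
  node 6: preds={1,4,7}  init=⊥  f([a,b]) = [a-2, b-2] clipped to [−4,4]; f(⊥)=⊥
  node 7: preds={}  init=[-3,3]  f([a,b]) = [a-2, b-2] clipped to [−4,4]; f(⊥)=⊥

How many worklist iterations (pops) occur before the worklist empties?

9

Trace (9 dequeues):
  [1] u=0 | in [-4,4] | out [-4,4] | prev ⊥ | push {}
  [2] u=1 | in [-3,-2] | out [-3,4] | prev [3,4] | push {}
  [3] u=2 | in ⊥ | out [-3,-2] | ==
  [4] u=3 | in ⊥ | out [-3,4] | prev [2,4] | push {0}
  [5] u=4 | in ⊥ | out [-4,1] | prev [-4,-3] | push {}
  [6] u=5 | in [-3,4] | out [-4,2] | prev [-3,-2] | push {}
  [7] u=6 | in [-4,4] | out [-4,2] | prev ⊥ | push {}
  [8] u=7 | in ⊥ | out [-3,3] | ==
  [9] u=0 | in [-4,4] | out [-4,4] | ==

Converged values:
  [0] [-4,4]
  [1] [-3,4]
  [2] [-3,-2]
  [3] [-3,4]
  [4] [-4,1]
  [5] [-4,2]
  [6] [-4,2]
  [7] [-3,3]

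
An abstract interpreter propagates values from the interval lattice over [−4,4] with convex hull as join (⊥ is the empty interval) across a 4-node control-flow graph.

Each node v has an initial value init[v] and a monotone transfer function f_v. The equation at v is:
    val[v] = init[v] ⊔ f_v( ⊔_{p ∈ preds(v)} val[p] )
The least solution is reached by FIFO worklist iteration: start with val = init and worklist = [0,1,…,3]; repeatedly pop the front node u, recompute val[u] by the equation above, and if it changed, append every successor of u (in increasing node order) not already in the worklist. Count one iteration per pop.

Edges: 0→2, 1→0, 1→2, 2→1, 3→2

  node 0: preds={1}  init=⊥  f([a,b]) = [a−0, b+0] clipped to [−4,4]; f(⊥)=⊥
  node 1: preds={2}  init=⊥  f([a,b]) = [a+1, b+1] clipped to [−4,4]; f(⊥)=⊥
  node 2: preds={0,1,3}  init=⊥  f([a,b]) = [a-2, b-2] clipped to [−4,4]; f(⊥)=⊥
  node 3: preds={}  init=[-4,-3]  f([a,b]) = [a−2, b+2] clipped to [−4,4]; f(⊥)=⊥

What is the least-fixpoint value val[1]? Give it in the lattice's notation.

[-3,-3]

Trace (7 dequeues):
  [1] u=0 | in ⊥ | out ⊥ | ==
  [2] u=1 | in ⊥ | out ⊥ | ==
  [3] u=2 | in [-4,-3] | out [-4,-4] | prev ⊥ | push {1}
  [4] u=3 | in ⊥ | out [-4,-3] | ==
  [5] u=1 | in [-4,-4] | out [-3,-3] | prev ⊥ | push {0,2}
  [6] u=0 | in [-3,-3] | out [-3,-3] | prev ⊥ | push {}
  [7] u=2 | in [-4,-3] | out [-4,-4] | ==

Converged values:
  [0] [-3,-3]
  [1] [-3,-3]
  [2] [-4,-4]
  [3] [-4,-3]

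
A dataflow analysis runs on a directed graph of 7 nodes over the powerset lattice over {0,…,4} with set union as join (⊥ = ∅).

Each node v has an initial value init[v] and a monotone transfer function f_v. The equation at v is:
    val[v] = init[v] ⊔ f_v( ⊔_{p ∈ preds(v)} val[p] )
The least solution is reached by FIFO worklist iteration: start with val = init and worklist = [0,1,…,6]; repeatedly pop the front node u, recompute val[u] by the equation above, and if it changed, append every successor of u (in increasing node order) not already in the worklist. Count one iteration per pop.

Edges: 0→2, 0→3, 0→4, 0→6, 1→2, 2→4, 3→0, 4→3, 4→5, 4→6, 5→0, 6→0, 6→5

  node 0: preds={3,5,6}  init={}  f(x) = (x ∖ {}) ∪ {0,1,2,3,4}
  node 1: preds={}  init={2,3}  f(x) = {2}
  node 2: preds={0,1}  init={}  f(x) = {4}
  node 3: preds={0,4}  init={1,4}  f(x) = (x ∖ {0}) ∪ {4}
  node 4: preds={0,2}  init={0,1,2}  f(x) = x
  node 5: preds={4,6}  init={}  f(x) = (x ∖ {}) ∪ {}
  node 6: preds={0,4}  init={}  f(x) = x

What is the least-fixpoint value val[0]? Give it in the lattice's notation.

{0,1,2,3,4}

Trace (10 dequeues):
  [1] u=0 | in {1,4} | out {0,1,2,3,4} | prev {} | push {}
  [2] u=1 | in {} | out {2,3} | ==
  [3] u=2 | in {0,1,2,3,4} | out {4} | prev {} | push {}
  [4] u=3 | in {0,1,2,3,4} | out {1,2,3,4} | prev {1,4} | push {0}
  [5] u=4 | in {0,1,2,3,4} | out {0,1,2,3,4} | prev {0,1,2} | push {3}
  [6] u=5 | in {0,1,2,3,4} | out {0,1,2,3,4} | prev {} | push {}
  [7] u=6 | in {0,1,2,3,4} | out {0,1,2,3,4} | prev {} | push {5}
  [8] u=0 | in {0,1,2,3,4} | out {0,1,2,3,4} | ==
  [9] u=3 | in {0,1,2,3,4} | out {1,2,3,4} | ==
  [10] u=5 | in {0,1,2,3,4} | out {0,1,2,3,4} | ==

Converged values:
  [0] {0,1,2,3,4}
  [1] {2,3}
  [2] {4}
  [3] {1,2,3,4}
  [4] {0,1,2,3,4}
  [5] {0,1,2,3,4}
  [6] {0,1,2,3,4}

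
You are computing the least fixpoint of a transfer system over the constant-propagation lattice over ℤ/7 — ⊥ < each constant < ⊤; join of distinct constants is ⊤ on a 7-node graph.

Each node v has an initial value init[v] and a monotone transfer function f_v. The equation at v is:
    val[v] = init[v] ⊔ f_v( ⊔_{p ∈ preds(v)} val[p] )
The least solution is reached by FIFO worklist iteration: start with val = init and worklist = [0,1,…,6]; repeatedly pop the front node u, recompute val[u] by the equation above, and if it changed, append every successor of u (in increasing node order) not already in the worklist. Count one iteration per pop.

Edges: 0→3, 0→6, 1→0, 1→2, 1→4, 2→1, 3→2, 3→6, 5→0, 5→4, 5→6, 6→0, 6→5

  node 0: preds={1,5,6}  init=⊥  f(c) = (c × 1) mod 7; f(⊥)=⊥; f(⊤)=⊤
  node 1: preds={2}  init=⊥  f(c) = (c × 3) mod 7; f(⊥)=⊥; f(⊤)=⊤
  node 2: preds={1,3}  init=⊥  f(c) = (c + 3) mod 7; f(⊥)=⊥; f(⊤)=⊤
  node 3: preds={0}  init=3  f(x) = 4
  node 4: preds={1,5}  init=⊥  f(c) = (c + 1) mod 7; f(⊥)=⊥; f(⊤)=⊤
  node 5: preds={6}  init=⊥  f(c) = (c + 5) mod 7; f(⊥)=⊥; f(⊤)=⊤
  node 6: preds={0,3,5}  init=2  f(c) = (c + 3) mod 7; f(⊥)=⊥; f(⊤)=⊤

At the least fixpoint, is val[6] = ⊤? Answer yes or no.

Worklist (18 pops):
  #1 pop 0: in=2 → 2 (was ⊥); enqueue []
  #2 pop 1: in=⊥ → ⊥ (no change)
  #3 pop 2: in=3 → 6 (was ⊥); enqueue [1]
  #4 pop 3: in=2 → ⊤ (was 3); enqueue [2]
  #5 pop 4: in=⊥ → ⊥ (no change)
  #6 pop 5: in=2 → 0 (was ⊥); enqueue [0,4]
  #7 pop 6: in=⊤ → ⊤ (was 2); enqueue [5]
  #8 pop 1: in=6 → 4 (was ⊥); enqueue []
  #9 pop 2: in=⊤ → ⊤ (was 6); enqueue [1]
  #10 pop 0: in=⊤ → ⊤ (was 2); enqueue [3,6]
  #11 pop 4: in=⊤ → ⊤ (was ⊥); enqueue []
  #12 pop 5: in=⊤ → ⊤ (was 0); enqueue [0,4]
  #13 pop 1: in=⊤ → ⊤ (was 4); enqueue [2]
  #14 pop 3: in=⊤ → ⊤ (no change)
  #15 pop 6: in=⊤ → ⊤ (no change)
  #16 pop 0: in=⊤ → ⊤ (no change)
  #17 pop 4: in=⊤ → ⊤ (no change)
  #18 pop 2: in=⊤ → ⊤ (no change)

Fixpoint:
  val[0] = ⊤
  val[1] = ⊤
  val[2] = ⊤
  val[3] = ⊤
  val[4] = ⊤
  val[5] = ⊤
  val[6] = ⊤

yes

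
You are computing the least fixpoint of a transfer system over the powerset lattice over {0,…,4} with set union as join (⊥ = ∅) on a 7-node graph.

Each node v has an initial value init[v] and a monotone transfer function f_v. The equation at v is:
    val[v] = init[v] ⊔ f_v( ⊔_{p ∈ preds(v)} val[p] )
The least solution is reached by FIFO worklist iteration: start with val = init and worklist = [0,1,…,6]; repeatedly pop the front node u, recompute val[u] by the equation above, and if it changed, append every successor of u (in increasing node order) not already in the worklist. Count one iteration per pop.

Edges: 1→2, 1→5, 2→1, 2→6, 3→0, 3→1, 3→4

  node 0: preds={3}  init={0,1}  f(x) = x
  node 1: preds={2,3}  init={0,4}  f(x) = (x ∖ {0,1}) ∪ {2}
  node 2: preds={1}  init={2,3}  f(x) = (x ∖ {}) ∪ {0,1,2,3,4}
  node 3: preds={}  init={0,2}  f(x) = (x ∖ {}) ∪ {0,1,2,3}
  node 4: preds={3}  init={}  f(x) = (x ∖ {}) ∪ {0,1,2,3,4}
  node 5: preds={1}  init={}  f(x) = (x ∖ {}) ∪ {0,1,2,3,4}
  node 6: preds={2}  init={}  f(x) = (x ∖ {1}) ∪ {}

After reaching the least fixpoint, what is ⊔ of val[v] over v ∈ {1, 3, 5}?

{0,1,2,3,4}

Trace (9 dequeues):
  [1] u=0 | in {0,2} | out {0,1,2} | prev {0,1} | push {}
  [2] u=1 | in {0,2,3} | out {0,2,3,4} | prev {0,4} | push {}
  [3] u=2 | in {0,2,3,4} | out {0,1,2,3,4} | prev {2,3} | push {1}
  [4] u=3 | in {} | out {0,1,2,3} | prev {0,2} | push {0}
  [5] u=4 | in {0,1,2,3} | out {0,1,2,3,4} | prev {} | push {}
  [6] u=5 | in {0,2,3,4} | out {0,1,2,3,4} | prev {} | push {}
  [7] u=6 | in {0,1,2,3,4} | out {0,2,3,4} | prev {} | push {}
  [8] u=1 | in {0,1,2,3,4} | out {0,2,3,4} | ==
  [9] u=0 | in {0,1,2,3} | out {0,1,2,3} | prev {0,1,2} | push {}

Converged values:
  [0] {0,1,2,3}
  [1] {0,2,3,4}
  [2] {0,1,2,3,4}
  [3] {0,1,2,3}
  [4] {0,1,2,3,4}
  [5] {0,1,2,3,4}
  [6] {0,2,3,4}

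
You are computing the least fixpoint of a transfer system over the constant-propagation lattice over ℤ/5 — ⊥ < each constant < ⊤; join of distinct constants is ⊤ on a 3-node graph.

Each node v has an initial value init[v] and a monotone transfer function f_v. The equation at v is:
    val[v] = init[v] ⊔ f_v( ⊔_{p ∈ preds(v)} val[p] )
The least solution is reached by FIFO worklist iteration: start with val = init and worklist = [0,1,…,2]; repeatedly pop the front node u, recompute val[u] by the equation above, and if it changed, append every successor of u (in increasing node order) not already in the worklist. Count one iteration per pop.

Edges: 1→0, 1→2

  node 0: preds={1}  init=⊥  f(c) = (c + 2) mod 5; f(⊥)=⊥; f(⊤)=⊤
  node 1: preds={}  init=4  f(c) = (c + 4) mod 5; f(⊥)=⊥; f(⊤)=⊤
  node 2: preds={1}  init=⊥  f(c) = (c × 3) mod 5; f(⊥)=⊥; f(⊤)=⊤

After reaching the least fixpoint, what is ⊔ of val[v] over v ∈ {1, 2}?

Iteration log — 3 steps:
  step 1. node 0  ⊔preds=4  new=1  old=⊥  +wl: 
  step 2. node 1  ⊔preds=⊥  new=4  stable
  step 3. node 2  ⊔preds=4  new=2  old=⊥  +wl: 

Least fixpoint reached:
  node 0: 1
  node 1: 4
  node 2: 2

⊤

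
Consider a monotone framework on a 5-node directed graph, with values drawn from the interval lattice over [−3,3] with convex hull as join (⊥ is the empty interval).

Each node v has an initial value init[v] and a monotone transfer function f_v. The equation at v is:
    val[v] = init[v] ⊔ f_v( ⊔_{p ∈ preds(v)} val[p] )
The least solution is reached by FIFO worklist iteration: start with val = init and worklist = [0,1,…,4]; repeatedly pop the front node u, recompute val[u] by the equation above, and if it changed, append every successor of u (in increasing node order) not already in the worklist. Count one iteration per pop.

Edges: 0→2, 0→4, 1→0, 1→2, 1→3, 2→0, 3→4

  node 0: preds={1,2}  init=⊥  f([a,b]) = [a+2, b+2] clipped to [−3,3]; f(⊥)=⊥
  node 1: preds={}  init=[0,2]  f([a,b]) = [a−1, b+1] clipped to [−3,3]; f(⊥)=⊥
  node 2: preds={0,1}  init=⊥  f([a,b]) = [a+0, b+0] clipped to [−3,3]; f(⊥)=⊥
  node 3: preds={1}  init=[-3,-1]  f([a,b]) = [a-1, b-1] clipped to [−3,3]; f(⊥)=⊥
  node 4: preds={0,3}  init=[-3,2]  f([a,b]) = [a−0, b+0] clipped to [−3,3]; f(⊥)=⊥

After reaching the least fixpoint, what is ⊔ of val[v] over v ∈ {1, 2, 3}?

Iteration log — 6 steps:
  step 1. node 0  ⊔preds=[0,2]  new=[2,3]  old=⊥  +wl: 
  step 2. node 1  ⊔preds=⊥  new=[0,2]  stable
  step 3. node 2  ⊔preds=[0,3]  new=[0,3]  old=⊥  +wl: 0
  step 4. node 3  ⊔preds=[0,2]  new=[-3,1]  old=[-3,-1]  +wl: 
  step 5. node 4  ⊔preds=[-3,3]  new=[-3,3]  old=[-3,2]  +wl: 
  step 6. node 0  ⊔preds=[0,3]  new=[2,3]  stable

Least fixpoint reached:
  node 0: [2,3]
  node 1: [0,2]
  node 2: [0,3]
  node 3: [-3,1]
  node 4: [-3,3]

[-3,3]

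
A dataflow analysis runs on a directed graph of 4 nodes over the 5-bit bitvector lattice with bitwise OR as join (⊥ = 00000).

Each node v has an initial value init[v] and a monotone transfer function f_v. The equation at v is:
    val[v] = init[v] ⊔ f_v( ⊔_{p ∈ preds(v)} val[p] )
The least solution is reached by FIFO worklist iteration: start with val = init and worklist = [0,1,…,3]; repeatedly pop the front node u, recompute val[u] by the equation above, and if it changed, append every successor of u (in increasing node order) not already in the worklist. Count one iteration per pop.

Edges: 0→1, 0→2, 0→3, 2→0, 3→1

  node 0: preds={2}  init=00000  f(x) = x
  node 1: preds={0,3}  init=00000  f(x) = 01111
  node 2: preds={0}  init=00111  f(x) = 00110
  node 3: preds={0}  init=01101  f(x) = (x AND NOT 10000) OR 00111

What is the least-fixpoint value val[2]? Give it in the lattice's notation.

00111

Iteration log — 5 steps:
  step 1. node 0  ⊔preds=00111  new=00111  old=00000  +wl: 
  step 2. node 1  ⊔preds=01111  new=01111  old=00000  +wl: 
  step 3. node 2  ⊔preds=00111  new=00111  stable
  step 4. node 3  ⊔preds=00111  new=01111  old=01101  +wl: 1
  step 5. node 1  ⊔preds=01111  new=01111  stable

Least fixpoint reached:
  node 0: 00111
  node 1: 01111
  node 2: 00111
  node 3: 01111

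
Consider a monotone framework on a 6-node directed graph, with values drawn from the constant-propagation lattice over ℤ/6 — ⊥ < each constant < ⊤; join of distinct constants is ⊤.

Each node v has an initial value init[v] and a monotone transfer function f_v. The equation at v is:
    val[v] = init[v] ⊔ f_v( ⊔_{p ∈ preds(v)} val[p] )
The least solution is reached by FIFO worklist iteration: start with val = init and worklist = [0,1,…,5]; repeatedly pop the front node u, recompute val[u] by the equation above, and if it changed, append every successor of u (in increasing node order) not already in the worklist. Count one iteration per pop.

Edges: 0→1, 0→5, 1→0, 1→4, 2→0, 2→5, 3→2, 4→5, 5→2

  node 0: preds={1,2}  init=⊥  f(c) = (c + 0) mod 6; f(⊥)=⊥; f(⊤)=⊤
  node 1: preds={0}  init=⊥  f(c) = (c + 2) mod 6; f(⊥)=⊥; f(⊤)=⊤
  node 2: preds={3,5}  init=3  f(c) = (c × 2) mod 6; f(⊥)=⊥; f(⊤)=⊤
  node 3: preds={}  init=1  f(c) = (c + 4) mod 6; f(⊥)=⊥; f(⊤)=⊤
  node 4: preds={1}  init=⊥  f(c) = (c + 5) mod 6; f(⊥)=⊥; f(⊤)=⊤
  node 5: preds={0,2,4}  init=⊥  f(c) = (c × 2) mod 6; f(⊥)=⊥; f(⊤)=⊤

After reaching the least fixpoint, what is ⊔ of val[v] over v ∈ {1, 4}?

Iteration log — 13 steps:
  step 1. node 0  ⊔preds=3  new=3  old=⊥  +wl: 
  step 2. node 1  ⊔preds=3  new=5  old=⊥  +wl: 0
  step 3. node 2  ⊔preds=1  new=⊤  old=3  +wl: 
  step 4. node 3  ⊔preds=⊥  new=1  stable
  step 5. node 4  ⊔preds=5  new=4  old=⊥  +wl: 
  step 6. node 5  ⊔preds=⊤  new=⊤  old=⊥  +wl: 2
  step 7. node 0  ⊔preds=⊤  new=⊤  old=3  +wl: 1,5
  step 8. node 2  ⊔preds=⊤  new=⊤  stable
  step 9. node 1  ⊔preds=⊤  new=⊤  old=5  +wl: 0,4
  step 10. node 5  ⊔preds=⊤  new=⊤  stable
  step 11. node 0  ⊔preds=⊤  new=⊤  stable
  step 12. node 4  ⊔preds=⊤  new=⊤  old=4  +wl: 5
  step 13. node 5  ⊔preds=⊤  new=⊤  stable

Least fixpoint reached:
  node 0: ⊤
  node 1: ⊤
  node 2: ⊤
  node 3: 1
  node 4: ⊤
  node 5: ⊤

⊤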